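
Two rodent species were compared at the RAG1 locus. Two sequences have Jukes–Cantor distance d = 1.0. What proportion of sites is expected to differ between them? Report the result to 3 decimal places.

p = (3/4)(1 − e^(−4d/3)) = 0.75 × (1 − e^(-1.333333)) = 0.75 × (1 − 0.263597) = 0.552302.

0.552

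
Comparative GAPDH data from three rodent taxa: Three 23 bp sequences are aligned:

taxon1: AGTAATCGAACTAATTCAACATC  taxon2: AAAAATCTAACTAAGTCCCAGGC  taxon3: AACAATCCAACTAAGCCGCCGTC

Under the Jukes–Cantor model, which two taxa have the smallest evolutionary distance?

taxon2 and taxon3

taxon1–taxon2: 9/23 differ, p = 0.391, d = 0.553.
taxon1–taxon3: 8/23 differ, p = 0.348, d = 0.467.
taxon2–taxon3: 6/23 differ, p = 0.261, d = 0.321.
The smallest distance is between taxon2 and taxon3.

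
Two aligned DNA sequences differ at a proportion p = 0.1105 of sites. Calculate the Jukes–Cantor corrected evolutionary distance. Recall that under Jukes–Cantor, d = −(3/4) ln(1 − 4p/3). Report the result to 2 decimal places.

d = −(3/4) ln(1 − 4p/3) = −0.75 ln(1 − 0.147333) = −0.75 ln(0.852667)
  = −0.75 × (-0.159386) = 0.119540 substitutions/site.

0.12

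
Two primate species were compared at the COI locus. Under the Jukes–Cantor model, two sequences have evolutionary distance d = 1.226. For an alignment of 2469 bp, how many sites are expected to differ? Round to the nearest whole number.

1491

Invert JC69: p = (3/4)(1 − e^(−4d/3)) = 0.75 × (1 − e^(-1.634667)) = 0.75 × (1 − 0.195017) = 0.603737.
Expected differing sites = pL ≈ 0.603737 × 2469 = 1490.626653 ≈ 1491.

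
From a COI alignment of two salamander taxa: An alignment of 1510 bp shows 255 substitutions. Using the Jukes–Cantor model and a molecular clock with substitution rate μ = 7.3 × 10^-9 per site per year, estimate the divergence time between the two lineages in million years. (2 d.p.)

13.10

p = 255/1510 ≈ 0.168874.
d = −(3/4) ln(1 − 4p/3) = −0.75 ln(1 − 0.225165) = −0.75 ln(0.774835)
  = −0.75 × (-0.255105) = 0.191329 substitutions/site.
Under a molecular clock d = 2μt, so t = d/(2μ) = 0.191329 / (2 × 7.3 × 10^-9) = 13.10 million years.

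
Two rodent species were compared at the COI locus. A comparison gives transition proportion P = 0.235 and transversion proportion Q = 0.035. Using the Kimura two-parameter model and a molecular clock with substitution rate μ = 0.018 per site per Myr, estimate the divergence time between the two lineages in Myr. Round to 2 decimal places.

Under the Kimura two-parameter model, d = −½ ln(1 − 2P − Q) − ¼ ln(1 − 2Q).
1 − 2P − Q = 0.495, giving −½ ln(0.495) = 0.351599.
1 − 2Q = 0.93, giving −¼ ln(0.93) = 0.018143.
d = 0.351599 + 0.018143 = 0.369742.
Under a molecular clock d = 2μt, so t = d/(2μ) = 0.369742 / (2 × 0.018) = 10.27 Myr.

10.27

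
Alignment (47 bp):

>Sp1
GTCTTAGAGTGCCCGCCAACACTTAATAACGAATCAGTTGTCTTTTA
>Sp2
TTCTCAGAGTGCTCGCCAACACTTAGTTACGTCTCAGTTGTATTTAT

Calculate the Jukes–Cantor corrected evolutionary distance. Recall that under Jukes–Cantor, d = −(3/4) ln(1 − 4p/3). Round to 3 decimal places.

0.250

The sequences differ at 10 of 47 sites (1, 5, 13, 26, 28, 32, 33, 42, 46, 47), so p = 10/47 ≈ 0.212766.
d = −(3/4) ln(1 − 4p/3) = −0.75 ln(1 − 0.283688) = −0.75 ln(0.716312)
  = −0.75 × (-0.333639) = 0.250229 substitutions/site.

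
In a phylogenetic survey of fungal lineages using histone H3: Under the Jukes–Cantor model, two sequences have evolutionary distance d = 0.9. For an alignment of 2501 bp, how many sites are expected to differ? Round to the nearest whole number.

Invert JC69: p = (3/4)(1 − e^(−4d/3)) = 0.75 × (1 − e^(-1.2)) = 0.75 × (1 − 0.301194) = 0.524105.
Expected differing sites = pL ≈ 0.524105 × 2501 = 1310.786605 ≈ 1311.

1311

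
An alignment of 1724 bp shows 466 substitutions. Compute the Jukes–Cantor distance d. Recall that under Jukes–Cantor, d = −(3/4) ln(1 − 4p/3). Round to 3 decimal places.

0.335

p = 466/1724 ≈ 0.270302.
d = −(3/4) ln(1 − 4p/3) = −0.75 ln(1 − 0.360403) = −0.75 ln(0.639597)
  = −0.75 × (-0.446917) = 0.335188 substitutions/site.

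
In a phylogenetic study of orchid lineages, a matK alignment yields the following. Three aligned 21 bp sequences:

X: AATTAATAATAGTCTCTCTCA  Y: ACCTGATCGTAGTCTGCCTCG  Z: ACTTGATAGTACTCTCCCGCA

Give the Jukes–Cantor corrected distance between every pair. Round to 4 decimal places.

d(X,Y) = 0.5319, d(X,Z) = 0.3597, d(Y,Z) = 0.3597

X–Y: 8/21 sites differ → p ≈ 0.380952, d = −0.75 ln(1 − 0.507936) = 0.531860 ≈ 0.5319.
X–Z: 6/21 sites differ → p ≈ 0.285714, d = −0.75 ln(1 − 0.380952) = 0.359679 ≈ 0.3597.
Y–Z: 6/21 sites differ → p ≈ 0.285714, d = −0.75 ln(1 − 0.380952) = 0.359679 ≈ 0.3597.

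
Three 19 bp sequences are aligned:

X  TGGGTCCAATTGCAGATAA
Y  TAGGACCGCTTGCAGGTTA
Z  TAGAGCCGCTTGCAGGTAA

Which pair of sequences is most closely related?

X–Y: 6/19 differ, p = 0.316, d = 0.410.
X–Z: 6/19 differ, p = 0.316, d = 0.410.
Y–Z: 3/19 differ, p = 0.158, d = 0.177.
The smallest distance is between Y and Z.

Y and Z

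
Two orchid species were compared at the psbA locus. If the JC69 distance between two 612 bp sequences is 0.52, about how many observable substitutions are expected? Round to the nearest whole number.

Invert JC69: p = (3/4)(1 − e^(−4d/3)) = 0.75 × (1 − e^(-0.693333)) = 0.75 × (1 − 0.499907) = 0.375070.
Expected differing sites = pL ≈ 0.375070 × 612 = 229.54284 ≈ 230.

230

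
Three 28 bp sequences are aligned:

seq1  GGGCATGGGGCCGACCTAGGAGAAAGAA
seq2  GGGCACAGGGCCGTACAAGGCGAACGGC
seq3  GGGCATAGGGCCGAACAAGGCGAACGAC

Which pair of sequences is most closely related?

seq1–seq2: 9/28 differ, p = 0.321, d = 0.420.
seq1–seq3: 6/28 differ, p = 0.214, d = 0.252.
seq2–seq3: 3/28 differ, p = 0.107, d = 0.116.
The smallest distance is between seq2 and seq3.

seq2 and seq3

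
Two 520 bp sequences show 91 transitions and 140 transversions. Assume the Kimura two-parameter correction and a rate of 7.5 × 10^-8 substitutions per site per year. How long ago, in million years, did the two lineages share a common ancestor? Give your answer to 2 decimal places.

P = 91/520 = 0.175 and Q = 140/520 ≈ 0.269231.
Under the Kimura two-parameter model, d = −½ ln(1 − 2P − Q) − ¼ ln(1 − 2Q).
1 − 2P − Q = 0.380769, giving −½ ln(0.380769) = 0.482781.
1 − 2Q = 0.461538, giving −¼ ln(0.461538) = 0.193298.
d = 0.482781 + 0.193298 = 0.676079.
Under a molecular clock d = 2μt, so t = d/(2μ) = 0.676079 / (2 × 7.5 × 10^-8) = 4.51 million years.

4.51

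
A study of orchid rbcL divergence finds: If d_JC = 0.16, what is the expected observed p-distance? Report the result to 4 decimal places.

p = (3/4)(1 − e^(−4d/3)) = 0.75 × (1 − e^(-0.213333)) = 0.75 × (1 − 0.807887) = 0.144085.

0.1441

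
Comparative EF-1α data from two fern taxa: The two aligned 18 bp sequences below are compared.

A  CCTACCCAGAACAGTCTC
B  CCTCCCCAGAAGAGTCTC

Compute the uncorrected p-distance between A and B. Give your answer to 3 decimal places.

0.111

The sequences differ at 2 of 18 positions (sites 4, 12).
p = 2/18 = 0.111111… ≈ 0.111 (to 3 d.p.).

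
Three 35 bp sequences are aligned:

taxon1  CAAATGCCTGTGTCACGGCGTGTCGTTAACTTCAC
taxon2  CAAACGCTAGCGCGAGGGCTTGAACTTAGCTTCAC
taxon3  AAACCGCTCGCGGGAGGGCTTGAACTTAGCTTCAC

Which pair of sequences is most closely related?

taxon1–taxon2: 12/35 differ, p = 0.343, d = 0.458.
taxon1–taxon3: 14/35 differ, p = 0.400, d = 0.572.
taxon2–taxon3: 4/35 differ, p = 0.114, d = 0.124.
The smallest distance is between taxon2 and taxon3.

taxon2 and taxon3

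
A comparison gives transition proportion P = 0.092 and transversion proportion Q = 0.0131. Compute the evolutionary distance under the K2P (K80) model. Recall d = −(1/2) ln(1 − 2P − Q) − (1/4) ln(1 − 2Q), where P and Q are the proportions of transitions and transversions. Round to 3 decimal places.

Under the Kimura two-parameter model, d = −½ ln(1 − 2P − Q) − ¼ ln(1 − 2Q).
1 − 2P − Q = 0.8029, giving −½ ln(0.8029) = 0.109763.
1 − 2Q = 0.9738, giving −¼ ln(0.9738) = 0.006637.
d = 0.109763 + 0.006637 = 0.116400.

0.116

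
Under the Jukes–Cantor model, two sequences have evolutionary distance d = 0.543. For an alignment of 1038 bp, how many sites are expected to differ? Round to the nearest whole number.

Invert JC69: p = (3/4)(1 − e^(−4d/3)) = 0.75 × (1 − e^(-0.724)) = 0.75 × (1 − 0.484809) = 0.386393.
Expected differing sites = pL ≈ 0.386393 × 1038 = 401.075934 ≈ 401.

401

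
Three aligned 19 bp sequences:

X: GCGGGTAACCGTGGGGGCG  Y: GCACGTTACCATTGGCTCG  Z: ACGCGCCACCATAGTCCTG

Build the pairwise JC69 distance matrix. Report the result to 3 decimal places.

X–Y: 7/19 sites differ → p ≈ 0.368421, d = −0.75 ln(1 − 0.491228) = 0.506816 ≈ 0.507.
X–Z: 10/19 sites differ → p ≈ 0.526316, d = −0.75 ln(1 − 0.701755) = 0.907380 ≈ 0.907.
Y–Z: 8/19 sites differ → p ≈ 0.421053, d = −0.75 ln(1 − 0.561404) = 0.618132 ≈ 0.618.

d(X,Y) = 0.507, d(X,Z) = 0.907, d(Y,Z) = 0.618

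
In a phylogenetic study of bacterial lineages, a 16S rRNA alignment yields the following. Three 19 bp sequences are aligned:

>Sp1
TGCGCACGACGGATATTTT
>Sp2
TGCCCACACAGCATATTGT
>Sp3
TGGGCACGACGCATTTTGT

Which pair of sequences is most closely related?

Sp1–Sp2: 6/19 differ, p = 0.316, d = 0.410.
Sp1–Sp3: 4/19 differ, p = 0.211, d = 0.247.
Sp2–Sp3: 6/19 differ, p = 0.316, d = 0.410.
The smallest distance is between Sp1 and Sp3.

Sp1 and Sp3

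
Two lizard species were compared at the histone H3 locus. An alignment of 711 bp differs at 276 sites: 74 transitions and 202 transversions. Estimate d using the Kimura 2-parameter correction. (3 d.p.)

0.549

P = 74/711 ≈ 0.104079 and Q = 202/711 ≈ 0.284107.
Under the Kimura two-parameter model, d = −½ ln(1 − 2P − Q) − ¼ ln(1 − 2Q).
1 − 2P − Q = 0.507735, giving −½ ln(0.507735) = 0.338898.
1 − 2Q = 0.431786, giving −¼ ln(0.431786) = 0.209956.
d = 0.338898 + 0.209956 = 0.548854.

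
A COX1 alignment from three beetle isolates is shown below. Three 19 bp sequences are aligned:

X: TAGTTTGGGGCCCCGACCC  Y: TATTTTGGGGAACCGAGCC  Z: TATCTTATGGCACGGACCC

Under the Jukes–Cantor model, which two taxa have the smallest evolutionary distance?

X–Y: 4/19 differ, p = 0.211, d = 0.247.
X–Z: 6/19 differ, p = 0.316, d = 0.410.
Y–Z: 6/19 differ, p = 0.316, d = 0.410.
The smallest distance is between X and Y.

X and Y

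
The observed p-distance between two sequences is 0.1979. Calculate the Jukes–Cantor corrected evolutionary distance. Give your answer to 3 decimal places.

d = −(3/4) ln(1 − 4p/3) = −0.75 ln(1 − 0.263867) = −0.75 ln(0.736133)
  = −0.75 × (-0.306344) = 0.229758 substitutions/site.

0.230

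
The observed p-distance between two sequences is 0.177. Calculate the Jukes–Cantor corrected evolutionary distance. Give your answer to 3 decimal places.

d = −(3/4) ln(1 − 4p/3) = −0.75 ln(1 − 0.236) = −0.75 ln(0.764)
  = −0.75 × (-0.269187) = 0.201890 substitutions/site.

0.202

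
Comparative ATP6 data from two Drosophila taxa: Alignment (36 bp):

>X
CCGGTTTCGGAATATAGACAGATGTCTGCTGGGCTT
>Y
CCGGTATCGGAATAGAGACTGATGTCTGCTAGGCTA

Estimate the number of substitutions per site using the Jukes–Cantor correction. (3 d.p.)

The sequences differ at 5 of 36 sites (6, 15, 20, 31, 36), so p = 5/36 ≈ 0.138889.
d = −(3/4) ln(1 − 4p/3) = −0.75 ln(1 − 0.185185) = −0.75 ln(0.814815)
  = −0.75 × (-0.204794) = 0.153596 substitutions/site.

0.154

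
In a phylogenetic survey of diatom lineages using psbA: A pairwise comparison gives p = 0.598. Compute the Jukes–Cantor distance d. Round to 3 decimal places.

d = −(3/4) ln(1 − 4p/3) = −0.75 ln(1 − 0.797333) = −0.75 ln(0.202667)
  = −0.75 × (-1.596191) = 1.197143 substitutions/site.

1.197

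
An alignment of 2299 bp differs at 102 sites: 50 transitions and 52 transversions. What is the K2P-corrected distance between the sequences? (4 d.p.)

P = 50/2299 ≈ 0.021749 and Q = 52/2299 ≈ 0.022619.
Under the Kimura two-parameter model, d = −½ ln(1 − 2P − Q) − ¼ ln(1 − 2Q).
1 − 2P − Q = 0.933883, giving −½ ln(0.933883) = 0.034202.
1 − 2Q = 0.954762, giving −¼ ln(0.954762) = 0.011573.
d = 0.034202 + 0.011573 = 0.045775.

0.0458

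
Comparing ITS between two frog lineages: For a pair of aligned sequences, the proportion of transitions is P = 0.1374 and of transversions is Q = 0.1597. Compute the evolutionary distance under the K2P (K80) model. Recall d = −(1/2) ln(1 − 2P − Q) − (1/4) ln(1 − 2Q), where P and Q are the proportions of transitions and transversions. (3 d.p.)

0.381

Under the Kimura two-parameter model, d = −½ ln(1 − 2P − Q) − ¼ ln(1 − 2Q).
1 − 2P − Q = 0.5655, giving −½ ln(0.5655) = 0.285022.
1 − 2Q = 0.6806, giving −¼ ln(0.6806) = 0.096195.
d = 0.285022 + 0.096195 = 0.381217.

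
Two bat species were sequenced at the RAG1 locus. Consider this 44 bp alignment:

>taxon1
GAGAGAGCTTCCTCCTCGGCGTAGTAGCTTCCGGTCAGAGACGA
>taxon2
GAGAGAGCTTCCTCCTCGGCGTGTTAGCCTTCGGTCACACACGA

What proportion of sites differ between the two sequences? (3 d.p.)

0.136

The sequences differ at 6 of 44 positions (sites 23, 24, 29, 31, 38, 40).
p = 6/44 = 0.136363… ≈ 0.136 (to 3 d.p.).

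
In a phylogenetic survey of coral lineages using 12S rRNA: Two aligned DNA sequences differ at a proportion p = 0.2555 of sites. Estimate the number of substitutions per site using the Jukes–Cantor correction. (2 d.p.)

0.31

d = −(3/4) ln(1 − 4p/3) = −0.75 ln(1 − 0.340667) = −0.75 ln(0.659333)
  = −0.75 × (-0.416527) = 0.312395 substitutions/site.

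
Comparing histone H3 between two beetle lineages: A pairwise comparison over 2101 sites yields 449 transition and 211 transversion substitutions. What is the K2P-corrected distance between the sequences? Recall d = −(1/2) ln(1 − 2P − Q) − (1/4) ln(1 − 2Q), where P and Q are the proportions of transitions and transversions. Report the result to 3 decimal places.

P = 449/2101 ≈ 0.213708 and Q = 211/2101 ≈ 0.100428.
Under the Kimura two-parameter model, d = −½ ln(1 − 2P − Q) − ¼ ln(1 − 2Q).
1 − 2P − Q = 0.472156, giving −½ ln(0.472156) = 0.375223.
1 − 2Q = 0.799144, giving −¼ ln(0.799144) = 0.056054.
d = 0.375223 + 0.056054 = 0.431277.

0.431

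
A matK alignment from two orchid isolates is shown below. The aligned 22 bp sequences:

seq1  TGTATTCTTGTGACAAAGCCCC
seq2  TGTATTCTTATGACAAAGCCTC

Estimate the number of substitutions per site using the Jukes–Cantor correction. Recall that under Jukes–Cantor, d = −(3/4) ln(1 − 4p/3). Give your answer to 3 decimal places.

The sequences differ at 2 of 22 sites (10, 21), so p = 2/22 ≈ 0.090909.
d = −(3/4) ln(1 − 4p/3) = −0.75 ln(1 − 0.121212) = −0.75 ln(0.878788)
  = −0.75 × (-0.129212) = 0.096909 substitutions/site.

0.097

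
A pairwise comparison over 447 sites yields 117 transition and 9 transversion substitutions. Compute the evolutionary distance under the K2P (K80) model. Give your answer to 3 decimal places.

0.402

P = 117/447 ≈ 0.261745 and Q = 9/447 ≈ 0.020134.
Under the Kimura two-parameter model, d = −½ ln(1 − 2P − Q) − ¼ ln(1 − 2Q).
1 − 2P − Q = 0.456376, giving −½ ln(0.456376) = 0.392219.
1 − 2Q = 0.959732, giving −¼ ln(0.959732) = 0.010275.
d = 0.392219 + 0.010275 = 0.402494.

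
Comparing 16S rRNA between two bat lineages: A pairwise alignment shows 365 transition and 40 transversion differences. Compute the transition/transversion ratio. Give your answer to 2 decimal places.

R = 365/40 = 9.125 ≈ 9.13 (to 2 d.p.).

9.13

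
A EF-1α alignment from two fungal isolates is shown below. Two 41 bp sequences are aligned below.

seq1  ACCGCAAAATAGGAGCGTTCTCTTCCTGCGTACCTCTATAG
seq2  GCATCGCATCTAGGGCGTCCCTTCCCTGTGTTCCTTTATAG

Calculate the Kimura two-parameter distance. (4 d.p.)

Of 41 sites, 11 differences are transitions and 6 are transversions, so P = 11/41 ≈ 0.268293 and Q = 6/41 ≈ 0.146341.
Under the Kimura two-parameter model, d = −½ ln(1 − 2P − Q) − ¼ ln(1 − 2Q).
1 − 2P − Q = 0.317073, giving −½ ln(0.317073) = 0.574312.
1 − 2Q = 0.707318, giving −¼ ln(0.707318) = 0.086569.
d = 0.574312 + 0.086569 = 0.660881.

0.6609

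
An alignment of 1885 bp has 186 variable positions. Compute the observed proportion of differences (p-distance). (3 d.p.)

0.099

p = 186/1885 = 0.098673… ≈ 0.099 (to 3 d.p.).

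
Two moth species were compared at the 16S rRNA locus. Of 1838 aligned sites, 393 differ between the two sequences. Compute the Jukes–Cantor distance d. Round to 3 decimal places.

p = 393/1838 ≈ 0.213819.
d = −(3/4) ln(1 − 4p/3) = −0.75 ln(1 − 0.285092) = −0.75 ln(0.714908)
  = −0.75 × (-0.335601) = 0.251701 substitutions/site.

0.252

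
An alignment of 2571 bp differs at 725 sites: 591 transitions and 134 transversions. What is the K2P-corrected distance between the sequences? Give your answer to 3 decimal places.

0.386

P = 591/2571 ≈ 0.229872 and Q = 134/2571 ≈ 0.05212.
Under the Kimura two-parameter model, d = −½ ln(1 − 2P − Q) − ¼ ln(1 − 2Q).
1 − 2P − Q = 0.488136, giving −½ ln(0.488136) = 0.358581.
1 − 2Q = 0.89576, giving −¼ ln(0.89576) = 0.027521.
d = 0.358581 + 0.027521 = 0.386102.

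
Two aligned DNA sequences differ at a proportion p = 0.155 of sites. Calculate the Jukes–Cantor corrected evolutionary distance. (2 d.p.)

d = −(3/4) ln(1 − 4p/3) = −0.75 ln(1 − 0.206667) = −0.75 ln(0.793333)
  = −0.75 × (-0.231512) = 0.173634 substitutions/site.

0.17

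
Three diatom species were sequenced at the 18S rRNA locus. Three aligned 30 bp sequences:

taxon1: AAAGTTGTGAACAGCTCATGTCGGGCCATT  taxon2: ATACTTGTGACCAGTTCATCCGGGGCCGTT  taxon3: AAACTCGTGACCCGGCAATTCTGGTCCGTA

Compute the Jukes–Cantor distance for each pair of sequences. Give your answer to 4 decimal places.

taxon1–taxon2: 8/30 sites differ → p ≈ 0.266667, d = −0.75 ln(1 − 0.355556) = 0.329526 ≈ 0.3295.
taxon1–taxon3: 13/30 sites differ → p ≈ 0.433333, d = −0.75 ln(1 − 0.577777) = 0.646666 ≈ 0.6467.
taxon2–taxon3: 10/30 sites differ → p ≈ 0.333333, d = −0.75 ln(1 − 0.444444) = 0.440839 ≈ 0.4408.

d(taxon1,taxon2) = 0.3295, d(taxon1,taxon3) = 0.6467, d(taxon2,taxon3) = 0.4408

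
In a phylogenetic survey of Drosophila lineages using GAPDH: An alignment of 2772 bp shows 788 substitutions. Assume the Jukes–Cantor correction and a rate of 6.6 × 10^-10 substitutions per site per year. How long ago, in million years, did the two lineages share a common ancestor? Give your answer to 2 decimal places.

270.72

p = 788/2772 ≈ 0.284271.
d = −(3/4) ln(1 − 4p/3) = −0.75 ln(1 − 0.379028) = −0.75 ln(0.620972)
  = −0.75 × (-0.476469) = 0.357352 substitutions/site.
Under a molecular clock d = 2μt, so t = d/(2μ) = 0.357352 / (2 × 6.6 × 10^-10) = 270.72 million years.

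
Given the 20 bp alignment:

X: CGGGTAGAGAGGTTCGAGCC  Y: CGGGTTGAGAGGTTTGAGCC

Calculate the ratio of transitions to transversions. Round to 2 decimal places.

Transitions are A↔G and C↔T; transversions are all other mismatches.
Transitions: 1. Transversions: 1.
R = 1/1 = 1.00.

1.00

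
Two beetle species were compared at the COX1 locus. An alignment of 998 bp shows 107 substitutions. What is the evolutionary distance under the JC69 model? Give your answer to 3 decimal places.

0.116

p = 107/998 ≈ 0.107214.
d = −(3/4) ln(1 − 4p/3) = −0.75 ln(1 − 0.142952) = −0.75 ln(0.857048)
  = −0.75 × (-0.154261) = 0.115696 substitutions/site.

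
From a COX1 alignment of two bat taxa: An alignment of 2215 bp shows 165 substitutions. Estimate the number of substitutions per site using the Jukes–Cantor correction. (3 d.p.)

0.078

p = 165/2215 ≈ 0.074492.
d = −(3/4) ln(1 − 4p/3) = −0.75 ln(1 − 0.099323) = −0.75 ln(0.900677)
  = −0.75 × (-0.104609) = 0.078457 substitutions/site.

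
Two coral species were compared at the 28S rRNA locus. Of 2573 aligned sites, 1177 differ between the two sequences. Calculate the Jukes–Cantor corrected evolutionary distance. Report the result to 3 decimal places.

p = 1177/2573 ≈ 0.457443.
d = −(3/4) ln(1 − 4p/3) = −0.75 ln(1 − 0.609924) = −0.75 ln(0.390076)
  = −0.75 × (-0.941414) = 0.706061 substitutions/site.

0.706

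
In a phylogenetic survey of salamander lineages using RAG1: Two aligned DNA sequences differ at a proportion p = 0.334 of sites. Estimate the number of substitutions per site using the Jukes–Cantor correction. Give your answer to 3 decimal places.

d = −(3/4) ln(1 − 4p/3) = −0.75 ln(1 − 0.445333) = −0.75 ln(0.554667)
  = −0.75 × (-0.589387) = 0.442040 substitutions/site.

0.442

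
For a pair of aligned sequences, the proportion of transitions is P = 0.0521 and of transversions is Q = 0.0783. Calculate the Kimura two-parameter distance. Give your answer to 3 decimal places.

Under the Kimura two-parameter model, d = −½ ln(1 − 2P − Q) − ¼ ln(1 − 2Q).
1 − 2P − Q = 0.8175, giving −½ ln(0.8175) = 0.100752.
1 − 2Q = 0.8434, giving −¼ ln(0.8434) = 0.042578.
d = 0.100752 + 0.042578 = 0.143330.

0.143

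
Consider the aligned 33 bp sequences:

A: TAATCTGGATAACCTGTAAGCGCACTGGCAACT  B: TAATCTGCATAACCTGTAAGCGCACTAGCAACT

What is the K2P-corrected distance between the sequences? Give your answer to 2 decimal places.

0.06

Of 33 sites, 1 differences are transitions and 1 are transversions, so P = 1/33 ≈ 0.030303 and Q = 1/33 ≈ 0.030303.
Under the Kimura two-parameter model, d = −½ ln(1 − 2P − Q) − ¼ ln(1 − 2Q).
1 − 2P − Q = 0.909091, giving −½ ln(0.909091) = 0.047655.
1 − 2Q = 0.939394, giving −¼ ln(0.939394) = 0.015630.
d = 0.047655 + 0.015630 = 0.063285.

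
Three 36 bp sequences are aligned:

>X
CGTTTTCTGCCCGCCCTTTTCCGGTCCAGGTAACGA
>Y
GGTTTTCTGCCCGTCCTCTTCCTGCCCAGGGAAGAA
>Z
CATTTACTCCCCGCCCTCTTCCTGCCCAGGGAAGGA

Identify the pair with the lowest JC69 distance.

X–Y: 8/36 differ, p = 0.222, d = 0.264.
X–Z: 8/36 differ, p = 0.222, d = 0.264.
Y–Z: 6/36 differ, p = 0.167, d = 0.188.
The smallest distance is between Y and Z.

Y and Z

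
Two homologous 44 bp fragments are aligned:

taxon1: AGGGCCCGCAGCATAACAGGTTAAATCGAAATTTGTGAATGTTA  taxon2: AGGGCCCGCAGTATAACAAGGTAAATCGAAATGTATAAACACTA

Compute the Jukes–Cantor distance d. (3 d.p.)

The sequences differ at 9 of 44 sites (12, 19, 21, 33, 35, 37, 40, 41, 42), so p = 9/44 ≈ 0.204545.
d = −(3/4) ln(1 − 4p/3) = −0.75 ln(1 − 0.272727) = −0.75 ln(0.727273)
  = −0.75 × (-0.318453) = 0.238840 substitutions/site.

0.239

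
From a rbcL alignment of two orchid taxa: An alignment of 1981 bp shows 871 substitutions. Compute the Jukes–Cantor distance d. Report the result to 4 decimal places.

0.6618

p = 871/1981 ≈ 0.439677.
d = −(3/4) ln(1 − 4p/3) = −0.75 ln(1 − 0.586236) = −0.75 ln(0.413764)
  = −0.75 × (-0.882460) = 0.661845 substitutions/site.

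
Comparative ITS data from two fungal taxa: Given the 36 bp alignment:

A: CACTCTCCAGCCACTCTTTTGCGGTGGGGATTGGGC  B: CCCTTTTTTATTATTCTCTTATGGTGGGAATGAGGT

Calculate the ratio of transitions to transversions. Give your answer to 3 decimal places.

Transitions are A↔G and C↔T; transversions are all other mismatches.
Transitions: 13. Transversions: 3.
R = 13/3 = 4.333333… ≈ 4.333 (to 3 d.p.).

4.333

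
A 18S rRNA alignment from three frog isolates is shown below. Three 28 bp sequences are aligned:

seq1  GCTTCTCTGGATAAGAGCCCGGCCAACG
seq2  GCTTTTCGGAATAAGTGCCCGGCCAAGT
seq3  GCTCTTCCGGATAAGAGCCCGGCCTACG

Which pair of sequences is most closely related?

seq1–seq2: 6/28 differ, p = 0.214, d = 0.252.
seq1–seq3: 4/28 differ, p = 0.143, d = 0.158.
seq2–seq3: 7/28 differ, p = 0.250, d = 0.304.
The smallest distance is between seq1 and seq3.

seq1 and seq3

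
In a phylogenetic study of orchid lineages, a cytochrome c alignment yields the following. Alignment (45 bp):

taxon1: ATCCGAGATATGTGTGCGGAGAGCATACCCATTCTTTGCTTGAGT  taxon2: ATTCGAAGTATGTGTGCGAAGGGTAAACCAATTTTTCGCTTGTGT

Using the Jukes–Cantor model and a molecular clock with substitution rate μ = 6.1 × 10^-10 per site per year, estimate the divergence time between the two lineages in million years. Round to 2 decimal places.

242.47

The sequences differ at 11 of 45 sites, so p = 11/45 ≈ 0.244444.
d = −(3/4) ln(1 − 4p/3) = −0.75 ln(1 − 0.325925) = −0.75 ln(0.674075)
  = −0.75 × (-0.394414) = 0.295811 substitutions/site.
Under a molecular clock d = 2μt, so t = d/(2μ) = 0.295811 / (2 × 6.1 × 10^-10) = 242.47 million years.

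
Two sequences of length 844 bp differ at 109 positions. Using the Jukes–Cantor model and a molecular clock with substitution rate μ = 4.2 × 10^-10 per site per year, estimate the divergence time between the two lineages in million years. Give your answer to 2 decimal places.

p = 109/844 ≈ 0.129147.
d = −(3/4) ln(1 − 4p/3) = −0.75 ln(1 − 0.172196) = −0.75 ln(0.827804)
  = −0.75 × (-0.188979) = 0.141734 substitutions/site.
Under a molecular clock d = 2μt, so t = d/(2μ) = 0.141734 / (2 × 4.2 × 10^-10) = 168.73 million years.

168.73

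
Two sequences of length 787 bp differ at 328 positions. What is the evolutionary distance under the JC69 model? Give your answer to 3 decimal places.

p = 328/787 ≈ 0.416773.
d = −(3/4) ln(1 − 4p/3) = −0.75 ln(1 − 0.555697) = −0.75 ln(0.444303)
  = −0.75 × (-0.811249) = 0.608437 substitutions/site.

0.608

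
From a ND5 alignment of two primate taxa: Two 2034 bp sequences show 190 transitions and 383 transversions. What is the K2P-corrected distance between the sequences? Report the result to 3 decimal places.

0.353

P = 190/2034 ≈ 0.093412 and Q = 383/2034 ≈ 0.188299.
Under the Kimura two-parameter model, d = −½ ln(1 − 2P − Q) − ¼ ln(1 − 2Q).
1 − 2P − Q = 0.624877, giving −½ ln(0.624877) = 0.235100.
1 − 2Q = 0.623402, giving −¼ ln(0.623402) = 0.118141.
d = 0.235100 + 0.118141 = 0.353241.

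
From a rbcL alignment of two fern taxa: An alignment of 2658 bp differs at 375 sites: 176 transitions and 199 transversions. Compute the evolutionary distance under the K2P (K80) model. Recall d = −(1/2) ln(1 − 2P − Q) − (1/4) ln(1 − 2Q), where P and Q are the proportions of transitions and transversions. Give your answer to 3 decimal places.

0.157

P = 176/2658 ≈ 0.066215 and Q = 199/2658 ≈ 0.074868.
Under the Kimura two-parameter model, d = −½ ln(1 − 2P − Q) − ¼ ln(1 − 2Q).
1 − 2P − Q = 0.792702, giving −½ ln(0.792702) = 0.116154.
1 − 2Q = 0.850264, giving −¼ ln(0.850264) = 0.040552.
d = 0.116154 + 0.040552 = 0.156706.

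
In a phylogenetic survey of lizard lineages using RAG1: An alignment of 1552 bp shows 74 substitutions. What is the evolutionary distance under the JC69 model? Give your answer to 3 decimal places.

0.049

p = 74/1552 ≈ 0.04768.
d = −(3/4) ln(1 − 4p/3) = −0.75 ln(1 − 0.063573) = −0.75 ln(0.936427)
  = −0.75 × (-0.065684) = 0.049263 substitutions/site.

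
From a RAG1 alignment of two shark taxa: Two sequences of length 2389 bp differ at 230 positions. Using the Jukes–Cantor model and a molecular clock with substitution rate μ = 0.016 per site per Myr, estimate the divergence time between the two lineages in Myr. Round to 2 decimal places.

p = 230/2389 ≈ 0.096275.
d = −(3/4) ln(1 − 4p/3) = −0.75 ln(1 − 0.128367) = −0.75 ln(0.871633)
  = −0.75 × (-0.137387) = 0.103040 substitutions/site.
Under a molecular clock d = 2μt, so t = d/(2μ) = 0.103040 / (2 × 0.016) = 3.22 Myr.

3.22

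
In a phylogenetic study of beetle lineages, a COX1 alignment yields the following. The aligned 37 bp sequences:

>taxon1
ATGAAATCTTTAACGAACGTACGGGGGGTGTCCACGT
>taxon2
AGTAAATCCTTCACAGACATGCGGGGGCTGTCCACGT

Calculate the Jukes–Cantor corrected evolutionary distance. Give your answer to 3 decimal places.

The sequences differ at 9 of 37 sites (2, 3, 9, 12, 15, 16, 19, 21, 28), so p = 9/37 ≈ 0.243243.
d = −(3/4) ln(1 − 4p/3) = −0.75 ln(1 − 0.324324) = −0.75 ln(0.675676)
  = −0.75 × (-0.392042) = 0.294032 substitutions/site.

0.294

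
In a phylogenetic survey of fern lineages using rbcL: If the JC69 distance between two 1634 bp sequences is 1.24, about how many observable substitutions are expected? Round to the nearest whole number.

Invert JC69: p = (3/4)(1 − e^(−4d/3)) = 0.75 × (1 − e^(-1.653333)) = 0.75 × (1 − 0.191411) = 0.606442.
Expected differing sites = pL ≈ 0.606442 × 1634 = 990.926228 ≈ 991.

991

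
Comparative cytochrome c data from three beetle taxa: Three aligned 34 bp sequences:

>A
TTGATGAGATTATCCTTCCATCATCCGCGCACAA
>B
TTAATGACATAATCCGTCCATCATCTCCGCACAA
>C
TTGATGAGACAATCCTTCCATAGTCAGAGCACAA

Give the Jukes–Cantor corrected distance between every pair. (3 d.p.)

A–B: 6/34 sites differ → p ≈ 0.176471, d = −0.75 ln(1 − 0.235295) = 0.201199 ≈ 0.201.
A–C: 6/34 sites differ → p ≈ 0.176471, d = −0.75 ln(1 − 0.235295) = 0.201199 ≈ 0.201.
B–C: 9/34 sites differ → p ≈ 0.264706, d = −0.75 ln(1 − 0.352941) = 0.326488 ≈ 0.326.

d(A,B) = 0.201, d(A,C) = 0.201, d(B,C) = 0.326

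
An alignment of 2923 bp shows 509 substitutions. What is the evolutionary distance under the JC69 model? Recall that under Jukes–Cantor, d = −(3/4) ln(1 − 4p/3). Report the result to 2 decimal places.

0.20

p = 509/2923 ≈ 0.174136.
d = −(3/4) ln(1 − 4p/3) = −0.75 ln(1 − 0.232181) = −0.75 ln(0.767819)
  = −0.75 × (-0.264201) = 0.198151 substitutions/site.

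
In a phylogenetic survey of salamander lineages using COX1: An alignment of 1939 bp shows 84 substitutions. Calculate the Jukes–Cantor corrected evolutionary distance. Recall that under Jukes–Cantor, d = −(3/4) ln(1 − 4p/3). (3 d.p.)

0.045

p = 84/1939 ≈ 0.043321.
d = −(3/4) ln(1 − 4p/3) = −0.75 ln(1 − 0.057761) = −0.75 ln(0.942239)
  = −0.75 × (-0.059496) = 0.044622 substitutions/site.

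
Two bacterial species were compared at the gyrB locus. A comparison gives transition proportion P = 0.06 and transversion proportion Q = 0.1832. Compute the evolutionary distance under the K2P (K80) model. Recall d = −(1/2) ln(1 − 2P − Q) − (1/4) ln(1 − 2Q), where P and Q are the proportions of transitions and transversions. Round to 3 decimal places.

Under the Kimura two-parameter model, d = −½ ln(1 − 2P − Q) − ¼ ln(1 − 2Q).
1 − 2P − Q = 0.6968, giving −½ ln(0.6968) = 0.180628.
1 − 2Q = 0.6336, giving −¼ ln(0.6336) = 0.114084.
d = 0.180628 + 0.114084 = 0.294712.

0.295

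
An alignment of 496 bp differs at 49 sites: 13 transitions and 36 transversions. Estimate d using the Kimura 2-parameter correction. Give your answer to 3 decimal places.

0.106

P = 13/496 ≈ 0.02621 and Q = 36/496 ≈ 0.072581.
Under the Kimura two-parameter model, d = −½ ln(1 − 2P − Q) − ¼ ln(1 − 2Q).
1 − 2P − Q = 0.874999, giving −½ ln(0.874999) = 0.066766.
1 − 2Q = 0.854838, giving −¼ ln(0.854838) = 0.039211.
d = 0.066766 + 0.039211 = 0.105977.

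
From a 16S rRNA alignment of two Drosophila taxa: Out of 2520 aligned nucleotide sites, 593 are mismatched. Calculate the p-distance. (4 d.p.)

p = 593/2520 = 0.235317… ≈ 0.2353 (to 4 d.p.).

0.2353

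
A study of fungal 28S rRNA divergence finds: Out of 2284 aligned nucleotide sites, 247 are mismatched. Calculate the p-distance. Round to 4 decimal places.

p = 247/2284 = 0.108143… ≈ 0.1081 (to 4 d.p.).

0.1081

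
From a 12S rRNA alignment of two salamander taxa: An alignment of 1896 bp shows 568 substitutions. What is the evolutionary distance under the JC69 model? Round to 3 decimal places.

0.382

p = 568/1896 ≈ 0.299578.
d = −(3/4) ln(1 − 4p/3) = −0.75 ln(1 − 0.399437) = −0.75 ln(0.600563)
  = −0.75 × (-0.509888) = 0.382416 substitutions/site.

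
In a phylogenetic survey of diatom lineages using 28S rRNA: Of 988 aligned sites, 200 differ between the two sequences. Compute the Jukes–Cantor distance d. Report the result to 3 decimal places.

p = 200/988 ≈ 0.202429.
d = −(3/4) ln(1 − 4p/3) = −0.75 ln(1 − 0.269905) = −0.75 ln(0.730095)
  = −0.75 × (-0.314581) = 0.235936 substitutions/site.

0.236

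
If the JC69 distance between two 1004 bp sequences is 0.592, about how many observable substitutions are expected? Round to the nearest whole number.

411

Invert JC69: p = (3/4)(1 − e^(−4d/3)) = 0.75 × (1 − e^(-0.789333)) = 0.75 × (1 − 0.454148) = 0.409389.
Expected differing sites = pL ≈ 0.409389 × 1004 = 411.026556 ≈ 411.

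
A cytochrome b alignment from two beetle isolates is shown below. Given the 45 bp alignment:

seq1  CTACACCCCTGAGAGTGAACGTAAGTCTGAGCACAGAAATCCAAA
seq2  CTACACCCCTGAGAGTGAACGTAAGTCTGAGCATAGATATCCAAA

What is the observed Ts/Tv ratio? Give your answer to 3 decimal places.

Transitions are A↔G and C↔T; transversions are all other mismatches.
Transitions: 1. Transversions: 1.
R = 1/1 = 1.000.

1.000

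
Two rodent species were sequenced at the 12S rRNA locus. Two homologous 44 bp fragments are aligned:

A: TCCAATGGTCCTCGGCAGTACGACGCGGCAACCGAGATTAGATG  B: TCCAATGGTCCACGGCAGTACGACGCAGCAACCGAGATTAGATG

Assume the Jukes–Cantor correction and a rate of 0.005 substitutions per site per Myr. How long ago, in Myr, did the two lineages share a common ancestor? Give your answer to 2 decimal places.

The sequences differ at 2 of 44 sites (12, 27), so p = 2/44 ≈ 0.045455.
d = −(3/4) ln(1 − 4p/3) = −0.75 ln(1 − 0.060607) = −0.75 ln(0.939393)
  = −0.75 × (-0.062521) = 0.046891 substitutions/site.
Under a molecular clock d = 2μt, so t = d/(2μ) = 0.046891 / (2 × 0.005) = 4.69 Myr.

4.69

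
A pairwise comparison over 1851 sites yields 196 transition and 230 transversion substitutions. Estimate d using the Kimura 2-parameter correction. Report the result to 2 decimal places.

P = 196/1851 ≈ 0.105889 and Q = 230/1851 ≈ 0.124257.
Under the Kimura two-parameter model, d = −½ ln(1 − 2P − Q) − ¼ ln(1 − 2Q).
1 − 2P − Q = 0.663965, giving −½ ln(0.663965) = 0.204763.
1 − 2Q = 0.751486, giving −¼ ln(0.751486) = 0.071426.
d = 0.204763 + 0.071426 = 0.276189.

0.28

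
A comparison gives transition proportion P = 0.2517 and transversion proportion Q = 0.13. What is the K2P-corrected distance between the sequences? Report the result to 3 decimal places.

0.577

Under the Kimura two-parameter model, d = −½ ln(1 − 2P − Q) − ¼ ln(1 − 2Q).
1 − 2P − Q = 0.3666, giving −½ ln(0.3666) = 0.501742.
1 − 2Q = 0.74, giving −¼ ln(0.74) = 0.075276.
d = 0.501742 + 0.075276 = 0.577018.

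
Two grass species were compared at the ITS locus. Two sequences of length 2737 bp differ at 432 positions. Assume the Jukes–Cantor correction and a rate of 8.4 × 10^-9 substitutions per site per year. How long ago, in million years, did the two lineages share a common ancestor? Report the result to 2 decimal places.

10.55

p = 432/2737 ≈ 0.157837.
d = −(3/4) ln(1 − 4p/3) = −0.75 ln(1 − 0.210449) = −0.75 ln(0.789551)
  = −0.75 × (-0.236291) = 0.177218 substitutions/site.
Under a molecular clock d = 2μt, so t = d/(2μ) = 0.177218 / (2 × 8.4 × 10^-9) = 10.55 million years.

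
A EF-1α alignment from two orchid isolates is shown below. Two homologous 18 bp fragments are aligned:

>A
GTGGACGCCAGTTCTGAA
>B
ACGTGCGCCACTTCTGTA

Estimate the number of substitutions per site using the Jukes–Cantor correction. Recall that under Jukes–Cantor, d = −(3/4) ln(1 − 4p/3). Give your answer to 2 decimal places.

0.44

The sequences differ at 6 of 18 sites (1, 2, 4, 5, 11, 17), so p = 6/18 ≈ 0.333333.
d = −(3/4) ln(1 − 4p/3) = −0.75 ln(1 − 0.444444) = −0.75 ln(0.555556)
  = −0.75 × (-0.587786) = 0.440840 substitutions/site.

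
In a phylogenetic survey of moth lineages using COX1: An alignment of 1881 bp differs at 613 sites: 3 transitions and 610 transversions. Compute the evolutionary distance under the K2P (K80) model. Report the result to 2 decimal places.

P = 3/1881 ≈ 0.001595 and Q = 610/1881 ≈ 0.324296.
Under the Kimura two-parameter model, d = −½ ln(1 − 2P − Q) − ¼ ln(1 − 2Q).
1 − 2P − Q = 0.672514, giving −½ ln(0.672514) = 0.198366.
1 − 2Q = 0.351408, giving −¼ ln(0.351408) = 0.261452.
d = 0.198366 + 0.261452 = 0.459818.

0.46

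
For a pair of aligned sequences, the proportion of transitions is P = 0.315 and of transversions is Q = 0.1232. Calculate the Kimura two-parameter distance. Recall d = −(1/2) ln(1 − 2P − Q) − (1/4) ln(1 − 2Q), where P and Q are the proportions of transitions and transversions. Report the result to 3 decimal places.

0.770

Under the Kimura two-parameter model, d = −½ ln(1 − 2P − Q) − ¼ ln(1 − 2Q).
1 − 2P − Q = 0.2468, giving −½ ln(0.2468) = 0.699588.
1 − 2Q = 0.7536, giving −¼ ln(0.7536) = 0.070723.
d = 0.699588 + 0.070723 = 0.770311.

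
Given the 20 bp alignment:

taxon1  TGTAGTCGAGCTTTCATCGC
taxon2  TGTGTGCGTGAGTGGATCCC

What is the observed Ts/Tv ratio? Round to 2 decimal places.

Transitions are A↔G and C↔T; transversions are all other mismatches.
Transitions: 1. Transversions: 8.
R = 1/8 = 0.125 ≈ 0.13 (to 2 d.p.).

0.13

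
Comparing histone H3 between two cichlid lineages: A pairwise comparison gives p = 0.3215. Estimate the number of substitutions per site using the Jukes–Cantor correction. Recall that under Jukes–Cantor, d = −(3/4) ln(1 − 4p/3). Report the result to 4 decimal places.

0.4198

d = −(3/4) ln(1 − 4p/3) = −0.75 ln(1 − 0.428667) = −0.75 ln(0.571333)
  = −0.75 × (-0.559783) = 0.419837 substitutions/site.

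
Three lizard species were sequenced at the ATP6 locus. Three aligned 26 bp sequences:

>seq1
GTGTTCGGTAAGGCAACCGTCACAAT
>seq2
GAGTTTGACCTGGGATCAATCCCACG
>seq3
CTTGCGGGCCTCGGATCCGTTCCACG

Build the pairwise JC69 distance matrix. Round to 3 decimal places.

d(seq1,seq2) = 0.824, d(seq1,seq3) = 1.100, d(seq2,seq3) = 0.623

seq1–seq2: 13/26 sites differ → p = 0.5, d = −0.75 ln(1 − 0.666667) = 0.823960 ≈ 0.824.
seq1–seq3: 15/26 sites differ → p ≈ 0.576923, d = −0.75 ln(1 − 0.769231) = 1.099754 ≈ 1.100.
seq2–seq3: 11/26 sites differ → p ≈ 0.423077, d = −0.75 ln(1 − 0.564103) = 0.622762 ≈ 0.623.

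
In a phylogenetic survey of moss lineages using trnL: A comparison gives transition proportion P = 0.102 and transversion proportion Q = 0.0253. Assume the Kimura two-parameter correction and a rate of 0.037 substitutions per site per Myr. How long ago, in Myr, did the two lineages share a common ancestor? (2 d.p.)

1.94

Under the Kimura two-parameter model, d = −½ ln(1 − 2P − Q) − ¼ ln(1 − 2Q).
1 − 2P − Q = 0.7707, giving −½ ln(0.7707) = 0.130228.
1 − 2Q = 0.9494, giving −¼ ln(0.9494) = 0.012981.
d = 0.130228 + 0.012981 = 0.143209.
Under a molecular clock d = 2μt, so t = d/(2μ) = 0.143209 / (2 × 0.037) = 1.94 Myr.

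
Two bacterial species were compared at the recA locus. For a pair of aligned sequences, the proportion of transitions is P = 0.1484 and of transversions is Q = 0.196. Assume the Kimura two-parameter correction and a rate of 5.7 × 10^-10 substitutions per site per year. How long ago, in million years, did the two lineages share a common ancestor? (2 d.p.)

Under the Kimura two-parameter model, d = −½ ln(1 − 2P − Q) − ¼ ln(1 − 2Q).
1 − 2P − Q = 0.5072, giving −½ ln(0.5072) = 0.339425.
1 − 2Q = 0.608, giving −¼ ln(0.608) = 0.124395.
d = 0.339425 + 0.124395 = 0.463820.
Under a molecular clock d = 2μt, so t = d/(2μ) = 0.463820 / (2 × 5.7 × 10^-10) = 406.86 million years.

406.86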